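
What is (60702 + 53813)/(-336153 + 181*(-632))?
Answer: -22903/90109 ≈ -0.25417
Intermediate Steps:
(60702 + 53813)/(-336153 + 181*(-632)) = 114515/(-336153 - 114392) = 114515/(-450545) = 114515*(-1/450545) = -22903/90109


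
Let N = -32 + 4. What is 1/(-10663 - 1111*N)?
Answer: 1/20445 ≈ 4.8912e-5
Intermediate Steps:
N = -28
1/(-10663 - 1111*N) = 1/(-10663 - 1111*(-28)) = 1/(-10663 + 31108) = 1/20445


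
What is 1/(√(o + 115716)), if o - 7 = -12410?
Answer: √103313/103313 ≈ 0.0031112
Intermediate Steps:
o = -12403 (o = 7 - 12410 = -12403)
1/(√(o + 115716)) = 1/(√(-12403 + 115716)) = 1/(√103313) = √103313/103313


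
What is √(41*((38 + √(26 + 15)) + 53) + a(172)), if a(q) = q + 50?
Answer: √(3953 + 41*√41) ≈ 64.927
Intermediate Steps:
a(q) = 50 + q
√(41*((38 + √(26 + 15)) + 53) + a(172)) = √(41*((38 + √(26 + 15)) + 53) + (50 + 172)) = √(41*((38 + √41) + 53) + 222) = √(41*(91 + √41) + 222) = √((3731 + 41*√41) + 222) = √(3953 + 41*√41)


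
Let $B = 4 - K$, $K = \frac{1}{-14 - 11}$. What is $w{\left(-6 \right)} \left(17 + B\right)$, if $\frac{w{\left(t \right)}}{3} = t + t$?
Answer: $- \frac{18936}{25} \approx -757.44$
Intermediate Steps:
$w{\left(t \right)} = 6 t$ ($w{\left(t \right)} = 3 \left(t + t\right) = 3 \cdot 2 t = 6 t$)
$K = - \frac{1}{25}$ ($K = \frac{1}{-25} = - \frac{1}{25} \approx -0.04$)
$B = \frac{101}{25}$ ($B = 4 - - \frac{1}{25} = 4 + \frac{1}{25} = \frac{101}{25} \approx 4.04$)
$w{\left(-6 \right)} \left(17 + B\right) = 6 \left(-6\right) \left(17 + \frac{101}{25}\right) = \left(-36\right) \frac{526}{25} = - \frac{18936}{25}$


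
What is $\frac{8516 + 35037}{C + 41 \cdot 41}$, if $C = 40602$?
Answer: $\frac{43553}{42283} \approx 1.03$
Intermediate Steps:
$\frac{8516 + 35037}{C + 41 \cdot 41} = \frac{8516 + 35037}{40602 + 41 \cdot 41} = \frac{43553}{40602 + 1681} = \frac{43553}{42283}$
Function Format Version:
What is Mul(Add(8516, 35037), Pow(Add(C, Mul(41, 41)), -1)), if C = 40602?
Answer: Rational(43553, 42283) ≈ 1.0300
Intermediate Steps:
Mul(Add(8516, 35037), Pow(Add(C, Mul(41, 41)), -1)) = Mul(Add(8516, 35037), Pow(Add(40602, Mul(41, 41)), -1)) = Mul(43553, Pow(Add(40602, 1681), -1)) = Mul(43553, Pow(42283, -1)) = Mul(43553, Rational(1, 42283)) = Rational(43553, 42283)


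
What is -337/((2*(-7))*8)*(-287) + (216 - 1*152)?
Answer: -12793/16 ≈ -799.56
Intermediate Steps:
-337/((2*(-7))*8)*(-287) + (216 - 1*152) = -337/((-14*8))*(-287) + (216 - 152) = -337/(-112)*(-287) + 64 = -337*(-1/112)*(-287) + 64 = (337/112)*(-287) + 64 = -13817/16 + 64 = -12793/16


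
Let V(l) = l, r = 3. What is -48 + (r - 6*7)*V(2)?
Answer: -126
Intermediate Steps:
-48 + (r - 6*7)*V(2) = -48 + (3 - 6*7)*2 = -48 + (3 - 42)*2 = -48 - 39*2 = -48 - 78 = -126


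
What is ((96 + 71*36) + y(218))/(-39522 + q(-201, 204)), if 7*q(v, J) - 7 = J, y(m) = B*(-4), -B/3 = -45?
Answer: -14784/276443 ≈ -0.053479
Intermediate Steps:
B = 135 (B = -3*(-45) = 135)
y(m) = -540 (y(m) = 135*(-4) = -540)
q(v, J) = 1 + J/7
((96 + 71*36) + y(218))/(-39522 + q(-201, 204)) = ((96 + 71*36) - 540)/(-39522 + (1 + (1/7)*204)) = ((96 + 2556) - 540)/(-39522 + (1 + 204/7)) = (2652 - 540)/(-39522 + 211/7) = 2112/(-276443/7) = 2112*(-7/276443) = -14784/276443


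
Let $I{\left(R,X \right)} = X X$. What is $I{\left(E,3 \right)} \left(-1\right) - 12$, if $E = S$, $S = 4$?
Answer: $-21$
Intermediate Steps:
$E = 4$
$I{\left(R,X \right)} = X^{2}$
$I{\left(E,3 \right)} \left(-1\right) - 12 = 3^{2} \left(-1\right) - 12 = 9 \left(-1\right) - 12 = -9 - 12 = -21$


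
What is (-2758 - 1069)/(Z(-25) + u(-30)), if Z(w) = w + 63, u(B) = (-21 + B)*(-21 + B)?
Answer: -3827/2639 ≈ -1.4502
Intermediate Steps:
u(B) = (-21 + B)²
Z(w) = 63 + w
(-2758 - 1069)/(Z(-25) + u(-30)) = (-2758 - 1069)/((63 - 25) + (-21 - 30)²) = -3827/(38 + (-51)²) = -3827/(38 + 2601) = -3827/2639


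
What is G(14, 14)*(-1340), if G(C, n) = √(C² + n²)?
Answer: -18760*√2 ≈ -26531.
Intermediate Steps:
G(14, 14)*(-1340) = √(14² + 14²)*(-1340) = √(196 + 196)*(-1340) = √392*(-1340) = (14*√2)*(-1340) = -18760*√2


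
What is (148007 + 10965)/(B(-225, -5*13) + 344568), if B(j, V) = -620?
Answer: 3613/7817 ≈ 0.46220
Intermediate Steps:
(148007 + 10965)/(B(-225, -5*13) + 344568) = (148007 + 10965)/(-620 + 344568) = 158972/343948 = 158972*(1/343948) = 3613/7817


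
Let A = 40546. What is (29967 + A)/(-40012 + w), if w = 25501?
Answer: -70513/14511 ≈ -4.8593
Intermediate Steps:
(29967 + A)/(-40012 + w) = (29967 + 40546)/(-40012 + 25501) = 70513/(-14511) = 70513*(-1/14511) = -70513/14511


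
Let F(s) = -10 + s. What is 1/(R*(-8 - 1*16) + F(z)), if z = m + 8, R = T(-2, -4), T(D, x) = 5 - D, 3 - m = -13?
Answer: -1/154 ≈ -0.0064935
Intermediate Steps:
m = 16 (m = 3 - 1*(-13) = 3 + 13 = 16)
R = 7 (R = 5 - 1*(-2) = 5 + 2 = 7)
z = 24 (z = 16 + 8 = 24)
1/(R*(-8 - 1*16) + F(z)) = 1/(7*(-8 - 1*16) + (-10 + 24)) = 1/(7*(-8 - 16) + 14) = 1/(7*(-24) + 14) = 1/(-168 + 14) = 1/(-154) = -1/154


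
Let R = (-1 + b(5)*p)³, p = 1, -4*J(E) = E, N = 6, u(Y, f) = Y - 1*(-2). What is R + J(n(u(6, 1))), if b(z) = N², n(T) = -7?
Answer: 171507/4 ≈ 42877.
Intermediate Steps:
u(Y, f) = 2 + Y (u(Y, f) = Y + 2 = 2 + Y)
J(E) = -E/4
b(z) = 36 (b(z) = 6² = 36)
R = 42875 (R = (-1 + 36*1)³ = (-1 + 36)³ = 35³ = 42875)
R + J(n(u(6, 1))) = 42875 - ¼*(-7) = 42875 + 7/4 = 171507/4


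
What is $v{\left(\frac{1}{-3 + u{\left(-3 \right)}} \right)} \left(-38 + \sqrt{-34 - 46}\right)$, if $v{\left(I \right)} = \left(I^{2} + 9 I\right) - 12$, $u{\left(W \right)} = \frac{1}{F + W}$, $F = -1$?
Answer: $\frac{94240}{169} - \frac{9920 i \sqrt{5}}{169} \approx 557.63 - 131.25 i$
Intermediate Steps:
$u{\left(W \right)} = \frac{1}{-1 + W}$
$v{\left(I \right)} = -12 + I^{2} + 9 I$
$v{\left(\frac{1}{-3 + u{\left(-3 \right)}} \right)} \left(-38 + \sqrt{-34 - 46}\right) = \left(-12 + \left(\frac{1}{-3 + \frac{1}{-1 - 3}}\right)^{2} + \frac{9}{-3 + \frac{1}{-1 - 3}}\right) \left(-38 + \sqrt{-34 - 46}\right) = \left(-12 + \left(\frac{1}{-3 + \frac{1}{-4}}\right)^{2} + \frac{9}{-3 + \frac{1}{-4}}\right) \left(-38 + \sqrt{-80}\right) = \left(-12 + \left(\frac{1}{-3 - \frac{1}{4}}\right)^{2} + \frac{9}{-3 - \frac{1}{4}}\right) \left(-38 + 4 i \sqrt{5}\right) = \left(-12 + \left(\frac{1}{- \frac{13}{4}}\right)^{2} + \frac{9}{- \frac{13}{4}}\right) \left(-38 + 4 i \sqrt{5}\right) = \left(-12 + \left(- \frac{4}{13}\right)^{2} + 9 \left(- \frac{4}{13}\right)\right) \left(-38 + 4 i \sqrt{5}\right) = \left(-12 + \frac{16}{169} - \frac{36}{13}\right) \left(-38 + 4 i \sqrt{5}\right) = - \frac{2480 \left(-38 + 4 i \sqrt{5}\right)}{169} = \frac{94240}{169} - \frac{9920 i \sqrt{5}}{169}$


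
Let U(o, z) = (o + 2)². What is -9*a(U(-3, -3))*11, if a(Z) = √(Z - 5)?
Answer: -198*I ≈ -198.0*I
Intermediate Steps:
U(o, z) = (2 + o)²
a(Z) = √(-5 + Z)
-9*a(U(-3, -3))*11 = -9*√(-5 + (2 - 3)²)*11 = -9*√(-5 + (-1)²)*11 = -9*√(-5 + 1)*11 = -18*I*11 = -198*I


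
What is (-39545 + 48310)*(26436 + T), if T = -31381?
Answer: -43342925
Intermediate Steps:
(-39545 + 48310)*(26436 + T) = (-39545 + 48310)*(26436 - 31381) = 8765*(-4945) = -43342925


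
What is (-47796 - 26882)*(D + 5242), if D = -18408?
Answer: 983210548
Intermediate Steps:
(-47796 - 26882)*(D + 5242) = (-47796 - 26882)*(-18408 + 5242) = -74678*(-13166) = 983210548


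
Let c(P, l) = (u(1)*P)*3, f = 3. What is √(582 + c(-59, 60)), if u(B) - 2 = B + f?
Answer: 4*I*√30 ≈ 21.909*I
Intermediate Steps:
u(B) = 5 + B (u(B) = 2 + (B + 3) = 2 + (3 + B) = 5 + B)
c(P, l) = 18*P (c(P, l) = ((5 + 1)*P)*3 = (6*P)*3 = 18*P)
√(582 + c(-59, 60)) = √(582 + 18*(-59)) = √(582 - 1062) = √(-480) = 4*I*√30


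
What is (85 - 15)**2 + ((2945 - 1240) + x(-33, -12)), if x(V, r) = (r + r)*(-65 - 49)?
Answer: 9341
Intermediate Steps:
x(V, r) = -228*r (x(V, r) = (2*r)*(-114) = -228*r)
(85 - 15)**2 + ((2945 - 1240) + x(-33, -12)) = (85 - 15)**2 + ((2945 - 1240) - 228*(-12)) = 70**2 + (1705 + 2736) = 4900 + 4441 = 9341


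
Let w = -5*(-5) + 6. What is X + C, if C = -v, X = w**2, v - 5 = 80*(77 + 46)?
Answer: -8884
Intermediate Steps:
v = 9845 (v = 5 + 80*(77 + 46) = 5 + 80*123 = 5 + 9840 = 9845)
w = 31 (w = 25 + 6 = 31)
X = 961 (X = 31**2 = 961)
C = -9845 (C = -1*9845 = -9845)
X + C = 961 - 9845 = -8884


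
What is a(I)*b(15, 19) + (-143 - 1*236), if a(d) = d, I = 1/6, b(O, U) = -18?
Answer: -382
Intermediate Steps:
I = ⅙ ≈ 0.16667
a(I)*b(15, 19) + (-143 - 1*236) = (⅙)*(-18) + (-143 - 1*236) = -3 + (-143 - 236) = -3 - 379 = -382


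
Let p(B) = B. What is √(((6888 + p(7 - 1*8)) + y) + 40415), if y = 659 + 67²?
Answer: 5*√2098 ≈ 229.02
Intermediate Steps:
y = 5148 (y = 659 + 4489 = 5148)
√(((6888 + p(7 - 1*8)) + y) + 40415) = √(((6888 + (7 - 1*8)) + 5148) + 40415) = √(((6888 + (7 - 8)) + 5148) + 40415) = √(((6888 - 1) + 5148) + 40415) = √((6887 + 5148) + 40415) = √(12035 + 40415) = √52450 = 5*√2098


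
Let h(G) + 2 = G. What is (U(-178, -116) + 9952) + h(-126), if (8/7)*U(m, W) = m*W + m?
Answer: 110941/4 ≈ 27735.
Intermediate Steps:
U(m, W) = 7*m/8 + 7*W*m/8 (U(m, W) = 7*(m*W + m)/8 = 7*(W*m + m)/8 = 7*(m + W*m)/8 = 7*m/8 + 7*W*m/8)
h(G) = -2 + G
(U(-178, -116) + 9952) + h(-126) = ((7/8)*(-178)*(1 - 116) + 9952) + (-2 - 126) = ((7/8)*(-178)*(-115) + 9952) - 128 = (71645/4 + 9952) - 128 = 111453/4 - 128 = 110941/4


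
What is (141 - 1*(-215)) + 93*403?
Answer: 37835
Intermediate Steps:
(141 - 1*(-215)) + 93*403 = (141 + 215) + 37479 = 356 + 37479 = 37835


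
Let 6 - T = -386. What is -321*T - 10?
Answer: -125842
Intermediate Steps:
T = 392 (T = 6 - 1*(-386) = 6 + 386 = 392)
-321*T - 10 = -321*392 - 10 = -125832 - 10 = -125842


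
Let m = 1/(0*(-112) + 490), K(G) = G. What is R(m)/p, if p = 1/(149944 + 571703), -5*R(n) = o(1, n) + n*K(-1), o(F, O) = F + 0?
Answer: -352885383/2450 ≈ -1.4403e+5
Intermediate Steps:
o(F, O) = F
m = 1/490 (m = 1/(0 + 490) = 1/490 ≈ 0.0020408)
R(n) = -⅕ + n/5 (R(n) = -(1 + n*(-1))/5 = -(1 - n)/5 = -⅕ + n/5)
p = 1/721647 ≈ 1.3857e-6
R(m)/p = (-⅕ + (⅕)*(1/490))/(1/721647) = (-⅕ + 1/2450)*721647 = -489/2450*721647 = -352885383/2450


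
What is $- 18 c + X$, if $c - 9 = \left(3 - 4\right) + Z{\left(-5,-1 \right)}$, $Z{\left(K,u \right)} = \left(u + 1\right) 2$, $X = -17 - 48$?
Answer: $-209$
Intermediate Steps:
$X = -65$
$Z{\left(K,u \right)} = 2 + 2 u$ ($Z{\left(K,u \right)} = \left(1 + u\right) 2 = 2 + 2 u$)
$c = 8$ ($c = 9 + \left(\left(3 - 4\right) + \left(2 + 2 \left(-1\right)\right)\right) = 9 + \left(-1 + \left(2 - 2\right)\right) = 9 + \left(-1 + 0\right) = 9 - 1 = 8$)
$- 18 c + X = \left(-18\right) 8 - 65 = -144 - 65 = -209$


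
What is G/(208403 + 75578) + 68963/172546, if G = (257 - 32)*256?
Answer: 1283601361/2130425462 ≈ 0.60251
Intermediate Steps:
G = 57600 (G = 225*256 = 57600)
G/(208403 + 75578) + 68963/172546 = 57600/(208403 + 75578) + 68963/172546 = 57600/283981 + 68963*(1/172546) = 57600*(1/283981) + 68963/172546 = 57600/283981 + 68963/172546 = 1283601361/2130425462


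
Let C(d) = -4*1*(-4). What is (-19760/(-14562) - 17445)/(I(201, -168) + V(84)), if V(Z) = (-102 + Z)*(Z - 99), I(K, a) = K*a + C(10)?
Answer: 127007165/243782442 ≈ 0.52099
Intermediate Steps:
C(d) = 16 (C(d) = -4*(-4) = 16)
I(K, a) = 16 + K*a (I(K, a) = K*a + 16 = 16 + K*a)
V(Z) = (-102 + Z)*(-99 + Z)
(-19760/(-14562) - 17445)/(I(201, -168) + V(84)) = (-19760/(-14562) - 17445)/((16 + 201*(-168)) + (10098 + 84² - 201*84)) = (-19760*(-1/14562) - 17445)/((16 - 33768) + (10098 + 7056 - 16884)) = (9880/7281 - 17445)/(-33752 + 270) = -127007165/7281/(-33482) = -127007165/7281*(-1/33482) = 127007165/243782442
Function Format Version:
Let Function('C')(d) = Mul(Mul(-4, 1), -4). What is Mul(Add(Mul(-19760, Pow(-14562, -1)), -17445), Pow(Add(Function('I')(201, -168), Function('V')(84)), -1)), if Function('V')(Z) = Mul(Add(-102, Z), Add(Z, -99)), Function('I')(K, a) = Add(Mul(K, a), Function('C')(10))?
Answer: Rational(127007165, 243782442) ≈ 0.52099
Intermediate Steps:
Function('C')(d) = 16 (Function('C')(d) = Mul(-4, -4) = 16)
Function('I')(K, a) = Add(16, Mul(K, a)) (Function('I')(K, a) = Add(Mul(K, a), 16) = Add(16, Mul(K, a)))
Function('V')(Z) = Mul(Add(-102, Z), Add(-99, Z))
Mul(Add(Mul(-19760, Pow(-14562, -1)), -17445), Pow(Add(Function('I')(201, -168), Function('V')(84)), -1)) = Mul(Add(Mul(-19760, Pow(-14562, -1)), -17445), Pow(Add(Add(16, Mul(201, -168)), Add(10098, Pow(84, 2), Mul(-201, 84))), -1)) = Mul(Add(Mul(-19760, Rational(-1, 14562)), -17445), Pow(Add(Add(16, -33768), Add(10098, 7056, -16884)), -1)) = Mul(Add(Rational(9880, 7281), -17445), Pow(Add(-33752, 270), -1)) = Mul(Rational(-127007165, 7281), Pow(-33482, -1)) = Mul(Rational(-127007165, 7281), Rational(-1, 33482)) = Rational(127007165, 243782442)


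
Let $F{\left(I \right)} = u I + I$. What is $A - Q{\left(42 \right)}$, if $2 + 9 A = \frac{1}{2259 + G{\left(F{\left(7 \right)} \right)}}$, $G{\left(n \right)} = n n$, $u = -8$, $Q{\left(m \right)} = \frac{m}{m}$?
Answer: $- \frac{51259}{41940} \approx -1.2222$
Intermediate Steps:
$Q{\left(m \right)} = 1$
$F{\left(I \right)} = - 7 I$ ($F{\left(I \right)} = - 8 I + I = - 7 I$)
$G{\left(n \right)} = n^{2}$
$A = - \frac{9319}{41940}$ ($A = - \frac{2}{9} + \frac{1}{9 \left(2259 + \left(\left(-7\right) 7\right)^{2}\right)} = - \frac{2}{9} + \frac{1}{9 \left(2259 + \left(-49\right)^{2}\right)} = - \frac{2}{9} + \frac{1}{9 \left(2259 + 2401\right)} = - \frac{2}{9} + \frac{1}{9 \cdot 4660} = - \frac{2}{9} + \frac{1}{9} \cdot \frac{1}{4660} = - \frac{2}{9} + \frac{1}{41940} = - \frac{9319}{41940} \approx -0.2222$)
$A - Q{\left(42 \right)} = - \frac{9319}{41940} - 1 = - \frac{51259}{41940}$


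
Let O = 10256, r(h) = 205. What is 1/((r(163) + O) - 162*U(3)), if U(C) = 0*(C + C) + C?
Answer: 1/9975 ≈ 0.00010025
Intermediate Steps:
U(C) = C (U(C) = 0*(2*C) + C = 0 + C = C)
1/((r(163) + O) - 162*U(3)) = 1/((205 + 10256) - 162*3) = 1/(10461 - 486) = 1/9975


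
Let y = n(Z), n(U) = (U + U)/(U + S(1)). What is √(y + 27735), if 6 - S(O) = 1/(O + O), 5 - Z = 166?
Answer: √2682757219/311 ≈ 166.54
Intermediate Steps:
Z = -161 (Z = 5 - 1*166 = 5 - 166 = -161)
S(O) = 6 - 1/(2*O) (S(O) = 6 - 1/(O + O) = 6 - 1/(2*O))
n(U) = 2*U/(11/2 + U) (n(U) = (U + U)/(U + (6 - ½/1)) = (2*U)/(U + (6 - ½*1)) = (2*U)/(U + (6 - ½)) = (2*U)/(U + 11/2) = (2*U)/(11/2 + U) = 2*U/(11/2 + U))
y = 644/311 (y = 4*(-161)/(11 + 2*(-161)) = 4*(-161)/(11 - 322) = 4*(-161)/(-311) = 4*(-161)*(-1/311) = 644/311 ≈ 2.0707)
√(y + 27735) = √(644/311 + 27735) = √(8626229/311) = √2682757219/311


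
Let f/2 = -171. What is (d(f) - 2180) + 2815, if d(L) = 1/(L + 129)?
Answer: 135254/213 ≈ 635.00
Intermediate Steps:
f = -342 (f = 2*(-171) = -342)
d(L) = 1/(129 + L)
(d(f) - 2180) + 2815 = (1/(129 - 342) - 2180) + 2815 = (1/(-213) - 2180) + 2815 = (-1/213 - 2180) + 2815 = -464341/213 + 2815 = 135254/213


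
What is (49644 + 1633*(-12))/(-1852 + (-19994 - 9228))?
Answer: -5008/5179 ≈ -0.96698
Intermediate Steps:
(49644 + 1633*(-12))/(-1852 + (-19994 - 9228)) = (49644 - 19596)/(-1852 - 29222) = 30048/(-31074) = 30048*(-1/31074) = -5008/5179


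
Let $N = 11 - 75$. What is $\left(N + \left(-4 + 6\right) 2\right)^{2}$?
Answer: $3600$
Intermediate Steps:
$N = -64$
$\left(N + \left(-4 + 6\right) 2\right)^{2} = \left(-64 + \left(-4 + 6\right) 2\right)^{2} = \left(-64 + 2 \cdot 2\right)^{2} = \left(-64 + 4\right)^{2} = \left(-60\right)^{2} = 3600$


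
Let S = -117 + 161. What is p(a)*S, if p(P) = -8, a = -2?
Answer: -352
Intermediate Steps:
S = 44
p(a)*S = -8*44 = -352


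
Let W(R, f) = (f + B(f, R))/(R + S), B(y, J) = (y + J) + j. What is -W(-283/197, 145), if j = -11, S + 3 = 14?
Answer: -13670/471 ≈ -29.023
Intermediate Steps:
S = 11 (S = -3 + 14 = 11)
B(y, J) = -11 + J + y (B(y, J) = (y + J) - 11 = (J + y) - 11 = -11 + J + y)
W(R, f) = (-11 + R + 2*f)/(11 + R) (W(R, f) = (f + (-11 + R + f))/(R + 11) = (-11 + R + 2*f)/(11 + R))
-W(-283/197, 145) = -(-11 - 283/197 + 2*145)/(11 - 283/197) = -(-11 - 283*1/197 + 290)/(11 - 283*1/197) = -(-11 - 283/197 + 290)/(11 - 283/197) = -54680/(1884/197*197) = -197*54680/(1884*197) = -1*13670/471 = -13670/471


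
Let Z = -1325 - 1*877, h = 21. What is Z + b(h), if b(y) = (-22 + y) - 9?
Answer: -2212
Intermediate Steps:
b(y) = -31 + y
Z = -2202 (Z = -1325 - 877 = -2202)
Z + b(h) = -2202 + (-31 + 21) = -2202 - 10 = -2212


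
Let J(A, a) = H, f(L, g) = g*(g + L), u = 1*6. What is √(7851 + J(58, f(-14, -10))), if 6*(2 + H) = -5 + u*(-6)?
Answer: √282318/6 ≈ 88.556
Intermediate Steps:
u = 6
f(L, g) = g*(L + g)
H = -53/6 (H = -2 + (-5 + 6*(-6))/6 = -2 + (-5 - 36)/6 = -2 + (⅙)*(-41) = -2 - 41/6 = -53/6 ≈ -8.8333)
J(A, a) = -53/6
√(7851 + J(58, f(-14, -10))) = √(7851 - 53/6) = √(47053/6) = √282318/6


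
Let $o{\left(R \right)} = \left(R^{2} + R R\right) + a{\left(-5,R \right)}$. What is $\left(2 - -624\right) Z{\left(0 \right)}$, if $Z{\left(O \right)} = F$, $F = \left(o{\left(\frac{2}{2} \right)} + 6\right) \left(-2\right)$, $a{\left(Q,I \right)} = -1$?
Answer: $-8764$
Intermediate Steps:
$o{\left(R \right)} = -1 + 2 R^{2}$ ($o{\left(R \right)} = \left(R^{2} + R R\right) - 1 = \left(R^{2} + R^{2}\right) - 1 = 2 R^{2} - 1 = -1 + 2 R^{2}$)
$F = -14$ ($F = \left(\left(-1 + 2 \left(\frac{2}{2}\right)^{2}\right) + 6\right) \left(-2\right) = \left(\left(-1 + 2 \left(2 \cdot \frac{1}{2}\right)^{2}\right) + 6\right) \left(-2\right) = \left(\left(-1 + 2 \cdot 1^{2}\right) + 6\right) \left(-2\right) = \left(\left(-1 + 2 \cdot 1\right) + 6\right) \left(-2\right) = \left(\left(-1 + 2\right) + 6\right) \left(-2\right) = \left(1 + 6\right) \left(-2\right) = 7 \left(-2\right) = -14$)
$Z{\left(O \right)} = -14$
$\left(2 - -624\right) Z{\left(0 \right)} = \left(2 - -624\right) \left(-14\right) = \left(2 + 624\right) \left(-14\right) = 626 \left(-14\right) = -8764$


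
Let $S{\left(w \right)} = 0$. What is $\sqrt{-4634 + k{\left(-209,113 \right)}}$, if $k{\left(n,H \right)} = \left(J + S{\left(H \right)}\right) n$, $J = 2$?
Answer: $2 i \sqrt{1263} \approx 71.077 i$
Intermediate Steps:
$k{\left(n,H \right)} = 2 n$ ($k{\left(n,H \right)} = \left(2 + 0\right) n = 2 n$)
$\sqrt{-4634 + k{\left(-209,113 \right)}} = \sqrt{-4634 + 2 \left(-209\right)} = \sqrt{-4634 - 418} = \sqrt{-5052} = 2 i \sqrt{1263}$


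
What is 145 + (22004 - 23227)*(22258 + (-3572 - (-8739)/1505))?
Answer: -34404201462/1505 ≈ -2.2860e+7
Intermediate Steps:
145 + (22004 - 23227)*(22258 + (-3572 - (-8739)/1505)) = 145 - 1223*(22258 + (-3572 - (-8739)/1505)) = 145 - 1223*(22258 + (-3572 - 1*(-8739/1505))) = 145 - 1223*(22258 + (-3572 + 8739/1505)) = 145 - 1223*(22258 - 5367121/1505) = 145 - 1223*28131169/1505 = 145 - 34404419687/1505 = -34404201462/1505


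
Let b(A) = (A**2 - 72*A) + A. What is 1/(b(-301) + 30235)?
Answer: 1/142207 ≈ 7.0320e-6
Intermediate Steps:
b(A) = A**2 - 71*A
1/(b(-301) + 30235) = 1/(-301*(-71 - 301) + 30235) = 1/(-301*(-372) + 30235) = 1/(111972 + 30235) = 1/142207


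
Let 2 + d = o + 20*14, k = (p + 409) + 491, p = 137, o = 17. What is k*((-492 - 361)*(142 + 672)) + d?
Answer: -720032359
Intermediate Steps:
k = 1037 (k = (137 + 409) + 491 = 546 + 491 = 1037)
d = 295 (d = -2 + (17 + 20*14) = -2 + (17 + 280) = -2 + 297 = 295)
k*((-492 - 361)*(142 + 672)) + d = 1037*((-492 - 361)*(142 + 672)) + 295 = 1037*(-853*814) + 295 = 1037*(-694342) + 295 = -720032654 + 295 = -720032359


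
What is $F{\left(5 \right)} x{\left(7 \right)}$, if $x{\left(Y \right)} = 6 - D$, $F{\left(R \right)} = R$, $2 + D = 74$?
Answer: $-330$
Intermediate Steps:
$D = 72$ ($D = -2 + 74 = 72$)
$x{\left(Y \right)} = -66$ ($x{\left(Y \right)} = 6 - 72 = -66$)
$F{\left(5 \right)} x{\left(7 \right)} = 5 \left(-66\right) = -330$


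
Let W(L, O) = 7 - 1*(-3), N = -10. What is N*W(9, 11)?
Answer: -100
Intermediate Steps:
W(L, O) = 10 (W(L, O) = 7 + 3 = 10)
N*W(9, 11) = -10*10 = -100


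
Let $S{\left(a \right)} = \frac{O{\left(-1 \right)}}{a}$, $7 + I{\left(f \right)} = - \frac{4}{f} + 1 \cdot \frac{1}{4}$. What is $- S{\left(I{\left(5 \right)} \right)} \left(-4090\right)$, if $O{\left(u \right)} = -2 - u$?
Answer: $\frac{81800}{151} \approx 541.72$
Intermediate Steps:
$I{\left(f \right)} = - \frac{27}{4} - \frac{4}{f}$ ($I{\left(f \right)} = -7 + \left(- \frac{4}{f} + 1 \cdot \frac{1}{4}\right) = -7 + \left(- \frac{4}{f} + \frac{1}{4}\right) = -7 + \left(\frac{1}{4} - \frac{4}{f}\right) = - \frac{27}{4} - \frac{4}{f}$)
$S{\left(a \right)} = - \frac{1}{a}$ ($S{\left(a \right)} = \frac{-2 - -1}{a} = \frac{-2 + 1}{a} = - \frac{1}{a}$)
$- S{\left(I{\left(5 \right)} \right)} \left(-4090\right) = - - \frac{1}{- \frac{27}{4} - \frac{4}{5}} \left(-4090\right) = - - \frac{1}{- \frac{151}{20}} \left(-4090\right) = - \left(-1\right) \left(- \frac{20}{151}\right) \left(-4090\right) = - \frac{20 \left(-4090\right)}{151} = \left(-1\right) \left(- \frac{81800}{151}\right) = \frac{81800}{151}$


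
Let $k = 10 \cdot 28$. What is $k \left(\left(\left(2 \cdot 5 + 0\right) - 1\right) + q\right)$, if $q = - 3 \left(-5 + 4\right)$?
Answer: $3360$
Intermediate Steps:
$k = 280$
$q = 3$ ($q = \left(-3\right) \left(-1\right) = 3$)
$k \left(\left(\left(2 \cdot 5 + 0\right) - 1\right) + q\right) = 280 \left(\left(\left(2 \cdot 5 + 0\right) - 1\right) + 3\right) = 280 \left(\left(\left(10 + 0\right) - 1\right) + 3\right) = 280 \left(\left(10 - 1\right) + 3\right) = 280 \left(9 + 3\right) = 280 \cdot 12 = 3360$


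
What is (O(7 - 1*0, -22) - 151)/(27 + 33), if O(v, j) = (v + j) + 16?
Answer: -5/2 ≈ -2.5000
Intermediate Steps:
O(v, j) = 16 + j + v (O(v, j) = (j + v) + 16 = 16 + j + v)
(O(7 - 1*0, -22) - 151)/(27 + 33) = ((16 - 22 + (7 - 1*0)) - 151)/(27 + 33) = ((16 - 22 + (7 + 0)) - 151)/60 = ((16 - 22 + 7) - 151)*(1/60) = (1 - 151)*(1/60) = -150*1/60 = -5/2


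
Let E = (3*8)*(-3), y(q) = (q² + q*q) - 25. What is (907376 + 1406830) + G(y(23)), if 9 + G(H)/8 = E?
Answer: 2313558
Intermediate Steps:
y(q) = -25 + 2*q² (y(q) = (q² + q²) - 25 = 2*q² - 25 = -25 + 2*q²)
E = -72 (E = 24*(-3) = -72)
G(H) = -648 (G(H) = -72 + 8*(-72) = -72 - 576 = -648)
(907376 + 1406830) + G(y(23)) = (907376 + 1406830) - 648 = 2314206 - 648 = 2313558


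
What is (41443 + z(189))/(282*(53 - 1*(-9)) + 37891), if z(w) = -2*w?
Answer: 8213/11075 ≈ 0.74158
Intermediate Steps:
(41443 + z(189))/(282*(53 - 1*(-9)) + 37891) = (41443 - 2*189)/(282*(53 - 1*(-9)) + 37891) = (41443 - 378)/(282*(53 + 9) + 37891) = 41065/(282*62 + 37891) = 41065/(17484 + 37891) = 41065/55375 = 41065*(1/55375) = 8213/11075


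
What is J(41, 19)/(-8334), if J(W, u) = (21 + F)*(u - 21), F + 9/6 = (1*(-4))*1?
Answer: 31/8334 ≈ 0.0037197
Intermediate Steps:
F = -11/2 (F = -3/2 + (1*(-4))*1 = -3/2 - 4*1 = -3/2 - 4 = -11/2 ≈ -5.5000)
J(W, u) = -651/2 + 31*u/2 (J(W, u) = (21 - 11/2)*(u - 21) = 31*(-21 + u)/2 = -651/2 + 31*u/2)
J(41, 19)/(-8334) = (-651/2 + (31/2)*19)/(-8334) = (-651/2 + 589/2)*(-1/8334) = -31*(-1/8334) = 31/8334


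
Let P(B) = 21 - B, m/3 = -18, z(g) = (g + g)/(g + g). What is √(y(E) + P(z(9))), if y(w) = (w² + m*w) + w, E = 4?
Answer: 4*I*√11 ≈ 13.266*I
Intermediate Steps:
z(g) = 1 (z(g) = (2*g)/((2*g)) = (2*g)*(1/(2*g)) = 1)
m = -54 (m = 3*(-18) = -54)
y(w) = w² - 53*w (y(w) = (w² - 54*w) + w = w² - 53*w)
√(y(E) + P(z(9))) = √(4*(-53 + 4) + (21 - 1*1)) = √(4*(-49) + (21 - 1)) = √(-196 + 20) = √(-176) = 4*I*√11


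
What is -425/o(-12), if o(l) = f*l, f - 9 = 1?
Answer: 85/24 ≈ 3.5417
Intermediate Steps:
f = 10 (f = 9 + 1 = 10)
o(l) = 10*l
-425/o(-12) = -425/(10*(-12)) = -425/(-120) = -425*(-1/120) = 85/24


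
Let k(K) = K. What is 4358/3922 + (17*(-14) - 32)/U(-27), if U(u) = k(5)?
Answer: -103715/1961 ≈ -52.889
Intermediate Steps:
U(u) = 5
4358/3922 + (17*(-14) - 32)/U(-27) = 4358/3922 + (17*(-14) - 32)/5 = 4358*(1/3922) + (-238 - 32)*(⅕) = 2179/1961 - 270*⅕ = 2179/1961 - 54 = -103715/1961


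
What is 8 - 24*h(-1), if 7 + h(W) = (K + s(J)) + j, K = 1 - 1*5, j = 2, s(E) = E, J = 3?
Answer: 152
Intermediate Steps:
K = -4 (K = 1 - 5 = -4)
h(W) = -6 (h(W) = -7 + ((-4 + 3) + 2) = -7 + (-1 + 2) = -7 + 1 = -6)
8 - 24*h(-1) = 8 - 24*(-6) = 8 + 144 = 152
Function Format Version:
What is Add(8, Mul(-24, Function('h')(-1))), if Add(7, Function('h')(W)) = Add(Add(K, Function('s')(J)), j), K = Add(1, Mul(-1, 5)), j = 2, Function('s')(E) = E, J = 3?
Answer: 152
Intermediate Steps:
K = -4 (K = Add(1, -5) = -4)
Function('h')(W) = -6 (Function('h')(W) = Add(-7, Add(Add(-4, 3), 2)) = Add(-7, Add(-1, 2)) = Add(-7, 1) = -6)
Add(8, Mul(-24, Function('h')(-1))) = Add(8, Mul(-24, -6)) = Add(8, 144) = 152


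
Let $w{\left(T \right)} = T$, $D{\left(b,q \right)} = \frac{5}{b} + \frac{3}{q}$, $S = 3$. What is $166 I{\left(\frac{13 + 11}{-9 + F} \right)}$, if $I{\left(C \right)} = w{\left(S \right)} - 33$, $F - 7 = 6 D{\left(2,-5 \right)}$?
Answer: $-4980$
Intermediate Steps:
$D{\left(b,q \right)} = \frac{3}{q} + \frac{5}{b}$
$F = \frac{92}{5}$ ($F = 7 + 6 \left(\frac{3}{-5} + \frac{5}{2}\right) = 7 + 6 \left(3 \left(- \frac{1}{5}\right) + 5 \cdot \frac{1}{2}\right) = 7 + 6 \left(- \frac{3}{5} + \frac{5}{2}\right) = 7 + 6 \cdot \frac{19}{10} = 7 + \frac{57}{5} = \frac{92}{5} \approx 18.4$)
$I{\left(C \right)} = -30$ ($I{\left(C \right)} = 3 - 33 = -30$)
$166 I{\left(\frac{13 + 11}{-9 + F} \right)} = 166 \left(-30\right) = -4980$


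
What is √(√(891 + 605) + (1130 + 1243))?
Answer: √(2373 + 2*√374) ≈ 49.109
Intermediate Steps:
√(√(891 + 605) + (1130 + 1243)) = √(√1496 + 2373) = √(2*√374 + 2373) = √(2373 + 2*√374)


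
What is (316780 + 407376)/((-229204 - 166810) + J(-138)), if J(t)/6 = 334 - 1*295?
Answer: -181039/98945 ≈ -1.8297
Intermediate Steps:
J(t) = 234 (J(t) = 6*(334 - 1*295) = 6*(334 - 295) = 6*39 = 234)
(316780 + 407376)/((-229204 - 166810) + J(-138)) = (316780 + 407376)/((-229204 - 166810) + 234) = 724156/(-396014 + 234) = 724156/(-395780) = 724156*(-1/395780) = -181039/98945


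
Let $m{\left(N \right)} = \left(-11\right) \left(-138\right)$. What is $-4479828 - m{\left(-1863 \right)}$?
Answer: $-4481346$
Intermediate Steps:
$m{\left(N \right)} = 1518$
$-4479828 - m{\left(-1863 \right)} = -4479828 - 1518 = -4481346$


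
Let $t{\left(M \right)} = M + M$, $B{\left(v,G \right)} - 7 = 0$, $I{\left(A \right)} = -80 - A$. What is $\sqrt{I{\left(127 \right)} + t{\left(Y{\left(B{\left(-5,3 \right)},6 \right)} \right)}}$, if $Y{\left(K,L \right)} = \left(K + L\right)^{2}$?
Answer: $\sqrt{131} \approx 11.446$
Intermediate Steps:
$B{\left(v,G \right)} = 7$ ($B{\left(v,G \right)} = 7 + 0 = 7$)
$t{\left(M \right)} = 2 M$
$\sqrt{I{\left(127 \right)} + t{\left(Y{\left(B{\left(-5,3 \right)},6 \right)} \right)}} = \sqrt{\left(-80 - 127\right) + 2 \left(7 + 6\right)^{2}} = \sqrt{\left(-80 - 127\right) + 2 \cdot 13^{2}} = \sqrt{-207 + 2 \cdot 169} = \sqrt{-207 + 338} = \sqrt{131}$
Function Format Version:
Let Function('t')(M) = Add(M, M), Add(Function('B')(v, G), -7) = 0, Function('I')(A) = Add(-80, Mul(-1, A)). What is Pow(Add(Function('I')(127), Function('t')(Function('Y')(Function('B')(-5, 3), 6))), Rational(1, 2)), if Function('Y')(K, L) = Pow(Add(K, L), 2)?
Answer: Pow(131, Rational(1, 2)) ≈ 11.446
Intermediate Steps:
Function('B')(v, G) = 7 (Function('B')(v, G) = Add(7, 0) = 7)
Function('t')(M) = Mul(2, M)
Pow(Add(Function('I')(127), Function('t')(Function('Y')(Function('B')(-5, 3), 6))), Rational(1, 2)) = Pow(Add(Add(-80, Mul(-1, 127)), Mul(2, Pow(Add(7, 6), 2))), Rational(1, 2)) = Pow(Add(Add(-80, -127), Mul(2, Pow(13, 2))), Rational(1, 2)) = Pow(Add(-207, Mul(2, 169)), Rational(1, 2)) = Pow(Add(-207, 338), Rational(1, 2)) = Pow(131, Rational(1, 2))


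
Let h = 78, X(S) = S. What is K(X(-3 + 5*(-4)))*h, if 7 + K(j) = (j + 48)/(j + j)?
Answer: -13533/23 ≈ -588.39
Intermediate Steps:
K(j) = -7 + (48 + j)/(2*j) (K(j) = -7 + (j + 48)/(j + j) = -7 + (48 + j)/((2*j)) = -7 + (48 + j)*(1/(2*j)) = -7 + (48 + j)/(2*j))
K(X(-3 + 5*(-4)))*h = (-13/2 + 24/(-3 + 5*(-4)))*78 = (-13/2 + 24/(-3 - 20))*78 = (-13/2 + 24/(-23))*78 = (-13/2 + 24*(-1/23))*78 = (-13/2 - 24/23)*78 = -347/46*78 = -13533/23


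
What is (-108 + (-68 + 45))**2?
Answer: 17161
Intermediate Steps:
(-108 + (-68 + 45))**2 = (-108 - 23)**2 = (-131)**2 = 17161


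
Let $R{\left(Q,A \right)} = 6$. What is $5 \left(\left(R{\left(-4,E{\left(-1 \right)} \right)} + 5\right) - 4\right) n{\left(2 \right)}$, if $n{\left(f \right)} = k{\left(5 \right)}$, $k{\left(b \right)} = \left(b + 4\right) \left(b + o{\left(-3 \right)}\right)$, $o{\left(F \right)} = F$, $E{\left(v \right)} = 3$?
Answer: $630$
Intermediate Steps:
$k{\left(b \right)} = \left(-3 + b\right) \left(4 + b\right)$ ($k{\left(b \right)} = \left(b + 4\right) \left(b - 3\right) = \left(4 + b\right) \left(-3 + b\right) = \left(-3 + b\right) \left(4 + b\right)$)
$n{\left(f \right)} = 18$ ($n{\left(f \right)} = -12 + 5 + 5^{2} = -12 + 5 + 25 = 18$)
$5 \left(\left(R{\left(-4,E{\left(-1 \right)} \right)} + 5\right) - 4\right) n{\left(2 \right)} = 5 \left(\left(6 + 5\right) - 4\right) 18 = 5 \left(11 - 4\right) 18 = 5 \cdot 7 \cdot 18 = 35 \cdot 18 = 630$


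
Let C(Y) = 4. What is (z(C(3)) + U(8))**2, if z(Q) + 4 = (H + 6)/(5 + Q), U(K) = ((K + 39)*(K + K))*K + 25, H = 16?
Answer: 2954466025/81 ≈ 3.6475e+7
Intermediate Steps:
U(K) = 25 + 2*K**2*(39 + K) (U(K) = ((39 + K)*(2*K))*K + 25 = (2*K*(39 + K))*K + 25 = 2*K**2*(39 + K) + 25 = 25 + 2*K**2*(39 + K))
z(Q) = -4 + 22/(5 + Q) (z(Q) = -4 + (16 + 6)/(5 + Q) = -4 + 22/(5 + Q))
(z(C(3)) + U(8))**2 = (2*(1 - 2*4)/(5 + 4) + (25 + 2*8**3 + 78*8**2))**2 = (2*(1 - 8)/9 + (25 + 2*512 + 78*64))**2 = (2*(1/9)*(-7) + (25 + 1024 + 4992))**2 = (-14/9 + 6041)**2 = (54355/9)**2 = 2954466025/81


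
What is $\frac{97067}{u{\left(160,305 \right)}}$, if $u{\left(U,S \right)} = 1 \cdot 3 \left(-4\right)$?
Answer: $- \frac{97067}{12} \approx -8088.9$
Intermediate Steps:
$u{\left(U,S \right)} = -12$ ($u{\left(U,S \right)} = 3 \left(-4\right) = -12$)
$\frac{97067}{u{\left(160,305 \right)}} = \frac{97067}{-12} = 97067 \left(- \frac{1}{12}\right) = - \frac{97067}{12}$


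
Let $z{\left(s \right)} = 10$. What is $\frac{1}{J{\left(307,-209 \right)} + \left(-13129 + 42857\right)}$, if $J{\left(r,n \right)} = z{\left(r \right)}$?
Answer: $\frac{1}{29738} \approx 3.3627 \cdot 10^{-5}$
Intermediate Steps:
$J{\left(r,n \right)} = 10$
$\frac{1}{J{\left(307,-209 \right)} + \left(-13129 + 42857\right)} = \frac{1}{10 + \left(-13129 + 42857\right)} = \frac{1}{10 + 29728} = \frac{1}{29738}$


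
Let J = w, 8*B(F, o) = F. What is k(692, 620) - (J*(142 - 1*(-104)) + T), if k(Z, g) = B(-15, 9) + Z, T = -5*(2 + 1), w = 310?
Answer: -604439/8 ≈ -75555.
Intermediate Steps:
B(F, o) = F/8
T = -15 (T = -5*3 = -1*15 = -15)
J = 310
k(Z, g) = -15/8 + Z (k(Z, g) = (1/8)*(-15) + Z = -15/8 + Z)
k(692, 620) - (J*(142 - 1*(-104)) + T) = (-15/8 + 692) - (310*(142 - 1*(-104)) - 15) = 5521/8 - (310*(142 + 104) - 15) = 5521/8 - (310*246 - 15) = 5521/8 - (76260 - 15) = 5521/8 - 1*76245 = 5521/8 - 76245 = -604439/8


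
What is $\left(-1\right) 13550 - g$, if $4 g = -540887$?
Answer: $\frac{486687}{4} \approx 1.2167 \cdot 10^{5}$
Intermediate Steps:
$g = - \frac{540887}{4}$ ($g = \frac{1}{4} \left(-540887\right) = - \frac{540887}{4} \approx -1.3522 \cdot 10^{5}$)
$\left(-1\right) 13550 - g = \left(-1\right) 13550 - - \frac{540887}{4} = -13550 + \frac{540887}{4} = \frac{486687}{4}$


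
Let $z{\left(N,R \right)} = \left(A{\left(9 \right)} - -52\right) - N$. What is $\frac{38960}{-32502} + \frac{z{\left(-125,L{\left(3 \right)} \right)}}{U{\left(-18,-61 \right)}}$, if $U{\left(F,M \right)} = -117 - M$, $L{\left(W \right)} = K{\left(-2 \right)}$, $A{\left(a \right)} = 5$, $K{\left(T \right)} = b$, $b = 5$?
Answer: $- \frac{289183}{65004} \approx -4.4487$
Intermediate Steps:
$K{\left(T \right)} = 5$
$L{\left(W \right)} = 5$
$z{\left(N,R \right)} = 57 - N$ ($z{\left(N,R \right)} = \left(5 - -52\right) - N = \left(5 + 52\right) - N = 57 - N$)
$\frac{38960}{-32502} + \frac{z{\left(-125,L{\left(3 \right)} \right)}}{U{\left(-18,-61 \right)}} = \frac{38960}{-32502} + \frac{57 - -125}{-117 - -61} = 38960 \left(- \frac{1}{32502}\right) + \frac{57 + 125}{-117 + 61} = - \frac{19480}{16251} + \frac{182}{-56} = - \frac{19480}{16251} + 182 \left(- \frac{1}{56}\right) = - \frac{19480}{16251} - \frac{13}{4} = - \frac{289183}{65004}$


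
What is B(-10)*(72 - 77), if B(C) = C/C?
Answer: -5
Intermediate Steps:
B(C) = 1
B(-10)*(72 - 77) = 1*(72 - 77) = 1*(-5) = -5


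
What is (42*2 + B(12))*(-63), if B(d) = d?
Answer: -6048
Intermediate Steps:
(42*2 + B(12))*(-63) = (42*2 + 12)*(-63) = (84 + 12)*(-63) = 96*(-63) = -6048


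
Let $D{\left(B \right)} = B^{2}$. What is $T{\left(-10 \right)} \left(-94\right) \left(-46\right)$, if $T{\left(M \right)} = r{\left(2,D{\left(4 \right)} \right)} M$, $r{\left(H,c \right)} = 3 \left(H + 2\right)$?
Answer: $-518880$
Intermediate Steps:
$r{\left(H,c \right)} = 6 + 3 H$ ($r{\left(H,c \right)} = 3 \left(2 + H\right) = 6 + 3 H$)
$T{\left(M \right)} = 12 M$ ($T{\left(M \right)} = \left(6 + 3 \cdot 2\right) M = \left(6 + 6\right) M = 12 M$)
$T{\left(-10 \right)} \left(-94\right) \left(-46\right) = 12 \left(-10\right) \left(-94\right) \left(-46\right) = \left(-120\right) \left(-94\right) \left(-46\right) = 11280 \left(-46\right) = -518880$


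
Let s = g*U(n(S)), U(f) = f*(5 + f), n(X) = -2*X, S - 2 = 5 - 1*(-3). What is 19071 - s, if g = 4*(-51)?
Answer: 80271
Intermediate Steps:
S = 10 (S = 2 + (5 - 1*(-3)) = 2 + (5 + 3) = 2 + 8 = 10)
g = -204
s = -61200 (s = -204*(-2*10)*(5 - 2*10) = -(-4080)*(5 - 20) = -(-4080)*(-15) = -204*300 = -61200)
19071 - s = 19071 - 1*(-61200) = 19071 + 61200 = 80271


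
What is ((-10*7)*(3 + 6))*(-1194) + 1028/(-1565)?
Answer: 1177223272/1565 ≈ 7.5222e+5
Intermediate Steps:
((-10*7)*(3 + 6))*(-1194) + 1028/(-1565) = -70*9*(-1194) + 1028*(-1/1565) = -630*(-1194) - 1028/1565 = 752220 - 1028/1565 = 1177223272/1565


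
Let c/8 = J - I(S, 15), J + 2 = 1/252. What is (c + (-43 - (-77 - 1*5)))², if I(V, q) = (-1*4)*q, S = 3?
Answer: 1004319481/3969 ≈ 2.5304e+5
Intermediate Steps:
I(V, q) = -4*q
J = -503/252 (J = -2 + 1/252 = -503/252 ≈ -1.9960)
c = 29234/63 (c = 8*(-503/252 - (-4)*15) = 8*(-503/252 - 1*(-60)) = 8*(-503/252 + 60) = 8*(14617/252) = 29234/63 ≈ 464.03)
(c + (-43 - (-77 - 1*5)))² = (29234/63 + (-43 - (-77 - 1*5)))² = (29234/63 + (-43 - (-77 - 5)))² = (29234/63 + (-43 - 1*(-82)))² = (29234/63 + (-43 + 82))² = (29234/63 + 39)² = (31691/63)² = 1004319481/3969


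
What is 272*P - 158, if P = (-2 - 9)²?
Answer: 32754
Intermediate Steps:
P = 121 (P = (-11)² = 121)
272*P - 158 = 272*121 - 158 = 32912 - 158 = 32754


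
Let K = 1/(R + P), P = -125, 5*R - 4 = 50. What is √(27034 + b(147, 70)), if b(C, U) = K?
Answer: √8814189539/571 ≈ 164.42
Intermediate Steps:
R = 54/5 (R = ⅘ + (⅕)*50 = ⅘ + 10 = 54/5 ≈ 10.800)
K = -5/571 (K = 1/(54/5 - 125) = 1/(-571/5) = -5/571 ≈ -0.0087566)
b(C, U) = -5/571
√(27034 + b(147, 70)) = √(27034 - 5/571) = √(15436409/571) = √8814189539/571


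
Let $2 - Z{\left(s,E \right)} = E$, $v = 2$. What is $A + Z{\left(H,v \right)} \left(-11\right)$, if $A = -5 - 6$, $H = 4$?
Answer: $-11$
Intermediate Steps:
$Z{\left(s,E \right)} = 2 - E$
$A = -11$
$A + Z{\left(H,v \right)} \left(-11\right) = -11 + \left(2 - 2\right) \left(-11\right) = -11 + 0 \left(-11\right) = -11 + 0 = -11$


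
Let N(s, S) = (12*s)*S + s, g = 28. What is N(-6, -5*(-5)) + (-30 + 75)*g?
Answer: -546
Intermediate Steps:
N(s, S) = s + 12*S*s (N(s, S) = 12*S*s + s = s + 12*S*s)
N(-6, -5*(-5)) + (-30 + 75)*g = -6*(1 + 12*(-5*(-5))) + (-30 + 75)*28 = -6*(1 + 12*25) + 45*28 = -6*(1 + 300) + 1260 = -6*301 + 1260 = -1806 + 1260 = -546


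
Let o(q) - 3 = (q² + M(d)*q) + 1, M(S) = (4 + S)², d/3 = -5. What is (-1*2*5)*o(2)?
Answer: -2500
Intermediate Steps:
d = -15 (d = 3*(-5) = -15)
o(q) = 4 + q² + 121*q (o(q) = 3 + ((q² + (4 - 15)²*q) + 1) = 3 + ((q² + (-11)²*q) + 1) = 3 + ((q² + 121*q) + 1) = 3 + (1 + q² + 121*q) = 4 + q² + 121*q)
(-1*2*5)*o(2) = (-1*2*5)*(4 + 2² + 121*2) = (-2*5)*(4 + 4 + 242) = -1*10*250 = -10*250 = -2500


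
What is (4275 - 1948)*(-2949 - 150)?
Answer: -7211373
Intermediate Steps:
(4275 - 1948)*(-2949 - 150) = 2327*(-3099) = -7211373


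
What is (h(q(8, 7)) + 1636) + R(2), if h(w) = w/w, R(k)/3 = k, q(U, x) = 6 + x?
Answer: 1643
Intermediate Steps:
R(k) = 3*k
h(w) = 1
(h(q(8, 7)) + 1636) + R(2) = (1 + 1636) + 3*2 = 1637 + 6 = 1643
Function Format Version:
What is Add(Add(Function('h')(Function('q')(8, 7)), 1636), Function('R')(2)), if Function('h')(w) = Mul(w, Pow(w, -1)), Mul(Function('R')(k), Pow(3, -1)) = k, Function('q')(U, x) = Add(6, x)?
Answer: 1643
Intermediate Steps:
Function('R')(k) = Mul(3, k)
Function('h')(w) = 1
Add(Add(Function('h')(Function('q')(8, 7)), 1636), Function('R')(2)) = Add(Add(1, 1636), Mul(3, 2)) = Add(1637, 6) = 1643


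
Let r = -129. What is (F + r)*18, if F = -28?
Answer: -2826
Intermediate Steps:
(F + r)*18 = (-28 - 129)*18 = -157*18 = -2826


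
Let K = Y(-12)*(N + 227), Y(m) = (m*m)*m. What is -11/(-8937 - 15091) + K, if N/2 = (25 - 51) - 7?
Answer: -6684781813/24028 ≈ -2.7821e+5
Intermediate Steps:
Y(m) = m³ (Y(m) = m²*m = m³)
N = -66 (N = 2*((25 - 51) - 7) = 2*(-26 - 7) = 2*(-33) = -66)
K = -278208 (K = (-12)³*(-66 + 227) = -1728*161 = -278208)
-11/(-8937 - 15091) + K = -11/(-8937 - 15091) - 278208 = -11/(-24028) - 278208 = -11*(-1/24028) - 278208 = 11/24028 - 278208 = -6684781813/24028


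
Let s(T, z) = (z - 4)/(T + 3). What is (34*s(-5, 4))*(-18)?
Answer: 0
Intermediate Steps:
s(T, z) = (-4 + z)/(3 + T)
(34*s(-5, 4))*(-18) = (34*((-4 + 4)/(3 - 5)))*(-18) = (34*(0/(-2)))*(-18) = (34*(-1/2*0))*(-18) = (34*0)*(-18) = 0*(-18) = 0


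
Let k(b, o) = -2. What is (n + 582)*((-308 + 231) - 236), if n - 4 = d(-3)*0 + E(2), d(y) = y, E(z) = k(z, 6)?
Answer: -182792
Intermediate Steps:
E(z) = -2
n = 2 (n = 4 + (-3*0 - 2) = 4 + (0 - 2) = 4 - 2 = 2)
(n + 582)*((-308 + 231) - 236) = (2 + 582)*((-308 + 231) - 236) = 584*(-77 - 236) = 584*(-313) = -182792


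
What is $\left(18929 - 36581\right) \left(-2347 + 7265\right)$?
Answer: $-86812536$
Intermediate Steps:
$\left(18929 - 36581\right) \left(-2347 + 7265\right) = \left(-17652\right) 4918 = -86812536$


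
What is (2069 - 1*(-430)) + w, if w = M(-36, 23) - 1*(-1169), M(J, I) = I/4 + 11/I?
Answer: 338029/92 ≈ 3674.2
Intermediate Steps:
M(J, I) = 11/I + I/4 (M(J, I) = I*(¼) + 11/I = I/4 + 11/I = 11/I + I/4)
w = 108121/92 (w = (11/23 + (¼)*23) - 1*(-1169) = (11*(1/23) + 23/4) + 1169 = (11/23 + 23/4) + 1169 = 573/92 + 1169 = 108121/92 ≈ 1175.2)
(2069 - 1*(-430)) + w = (2069 - 1*(-430)) + 108121/92 = (2069 + 430) + 108121/92 = 2499 + 108121/92 = 338029/92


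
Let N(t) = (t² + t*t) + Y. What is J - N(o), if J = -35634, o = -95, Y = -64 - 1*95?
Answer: -53525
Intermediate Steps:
Y = -159 (Y = -64 - 95 = -159)
N(t) = -159 + 2*t² (N(t) = (t² + t*t) - 159 = (t² + t²) - 159 = 2*t² - 159 = -159 + 2*t²)
J - N(o) = -35634 - (-159 + 2*(-95)²) = -35634 - (-159 + 2*9025) = -35634 - (-159 + 18050) = -35634 - 1*17891 = -35634 - 17891 = -53525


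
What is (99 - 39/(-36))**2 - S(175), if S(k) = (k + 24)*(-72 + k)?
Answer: -1509167/144 ≈ -10480.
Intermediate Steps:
S(k) = (-72 + k)*(24 + k) (S(k) = (24 + k)*(-72 + k) = (-72 + k)*(24 + k))
(99 - 39/(-36))**2 - S(175) = (99 - 39/(-36))**2 - (-1728 + 175**2 - 48*175) = (99 - 39*(-1/36))**2 - (-1728 + 30625 - 8400) = (99 + 13/12)**2 - 1*20497 = (1201/12)**2 - 20497 = 1442401/144 - 20497 = -1509167/144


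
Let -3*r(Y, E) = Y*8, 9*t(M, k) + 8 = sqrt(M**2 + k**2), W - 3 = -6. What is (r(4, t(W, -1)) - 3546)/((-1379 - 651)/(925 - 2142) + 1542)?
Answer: -6492695/2817966 ≈ -2.3040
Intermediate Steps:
W = -3 (W = 3 - 6 = -3)
t(M, k) = -8/9 + sqrt(M**2 + k**2)/9
r(Y, E) = -8*Y/3 (r(Y, E) = -Y*8/3 = -8*Y/3)
(r(4, t(W, -1)) - 3546)/((-1379 - 651)/(925 - 2142) + 1542) = (-8/3*4 - 3546)/((-1379 - 651)/(925 - 2142) + 1542) = (-32/3 - 3546)/(-2030/(-1217) + 1542) = -10670/(3*(-2030*(-1/1217) + 1542)) = -10670/(3*(2030/1217 + 1542)) = -10670/(3*1878644/1217) = -10670/3*1217/1878644 = -6492695/2817966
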